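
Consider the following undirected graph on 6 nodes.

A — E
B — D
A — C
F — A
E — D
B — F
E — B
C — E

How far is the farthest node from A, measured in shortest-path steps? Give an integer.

Distances from A: B:2, C:1, D:2, E:1, F:1.
The largest is 2 (to D and B), so the eccentricity of A is 2.

2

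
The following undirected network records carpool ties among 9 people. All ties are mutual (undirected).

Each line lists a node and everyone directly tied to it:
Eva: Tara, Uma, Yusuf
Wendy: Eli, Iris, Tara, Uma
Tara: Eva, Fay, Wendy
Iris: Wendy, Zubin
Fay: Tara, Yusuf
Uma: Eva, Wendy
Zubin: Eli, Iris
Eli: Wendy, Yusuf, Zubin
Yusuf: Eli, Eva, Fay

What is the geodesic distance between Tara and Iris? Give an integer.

One shortest route is Tara – Wendy – Iris, which uses 2 edges, and Tara and Iris are not directly tied, so nothing shorter exists. So d(Tara,Iris) = 2.

2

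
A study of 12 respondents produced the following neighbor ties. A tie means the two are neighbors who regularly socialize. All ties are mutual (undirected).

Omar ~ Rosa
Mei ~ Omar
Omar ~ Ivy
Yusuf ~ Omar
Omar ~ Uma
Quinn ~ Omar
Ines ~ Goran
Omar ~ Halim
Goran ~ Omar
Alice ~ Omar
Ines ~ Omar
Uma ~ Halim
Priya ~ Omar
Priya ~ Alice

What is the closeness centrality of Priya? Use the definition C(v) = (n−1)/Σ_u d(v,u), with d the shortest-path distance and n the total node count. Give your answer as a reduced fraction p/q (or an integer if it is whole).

11/20

Distances from Priya: Alice:1, Goran:2, Halim:2, Ines:2, Ivy:2, Mei:2, Omar:1, Quinn:2, Rosa:2, Uma:2, Yusuf:2. Sum = 20.
n = 12, so closeness = 11/20.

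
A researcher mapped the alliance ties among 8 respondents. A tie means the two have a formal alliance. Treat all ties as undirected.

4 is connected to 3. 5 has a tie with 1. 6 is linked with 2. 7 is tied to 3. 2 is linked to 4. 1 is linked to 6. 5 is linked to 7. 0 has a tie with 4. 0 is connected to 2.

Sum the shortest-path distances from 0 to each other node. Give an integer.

Distances from 0: 1:3, 2:1, 3:2, 4:1, 5:4, 6:2, 7:3.
Sum = 3 + 1 + 2 + 1 + 4 + 2 + 3 = 16.

16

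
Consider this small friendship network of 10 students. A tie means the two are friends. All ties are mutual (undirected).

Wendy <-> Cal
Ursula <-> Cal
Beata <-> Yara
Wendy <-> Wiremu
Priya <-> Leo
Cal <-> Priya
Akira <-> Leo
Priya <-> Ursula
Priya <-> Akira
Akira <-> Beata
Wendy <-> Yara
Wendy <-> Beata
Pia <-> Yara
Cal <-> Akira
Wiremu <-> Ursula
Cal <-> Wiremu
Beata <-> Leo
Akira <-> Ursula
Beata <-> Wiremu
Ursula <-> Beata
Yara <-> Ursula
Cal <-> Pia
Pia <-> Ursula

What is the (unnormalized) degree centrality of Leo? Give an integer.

3

Leo is directly tied to Akira, Beata, and Priya. That is 3 neighbors, so the degree of Leo is 3.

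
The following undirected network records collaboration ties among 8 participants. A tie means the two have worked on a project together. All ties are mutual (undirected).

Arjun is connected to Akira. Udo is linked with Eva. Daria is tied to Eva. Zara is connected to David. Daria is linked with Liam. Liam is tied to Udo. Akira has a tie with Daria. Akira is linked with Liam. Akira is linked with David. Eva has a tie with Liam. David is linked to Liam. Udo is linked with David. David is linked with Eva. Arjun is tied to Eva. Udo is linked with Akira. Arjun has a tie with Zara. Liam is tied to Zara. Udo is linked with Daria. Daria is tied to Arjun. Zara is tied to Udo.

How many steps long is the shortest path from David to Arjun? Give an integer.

2

One shortest route is David – Eva – Arjun, which uses 2 edges, and David and Arjun are not directly tied, so nothing shorter exists. So d(David,Arjun) = 2.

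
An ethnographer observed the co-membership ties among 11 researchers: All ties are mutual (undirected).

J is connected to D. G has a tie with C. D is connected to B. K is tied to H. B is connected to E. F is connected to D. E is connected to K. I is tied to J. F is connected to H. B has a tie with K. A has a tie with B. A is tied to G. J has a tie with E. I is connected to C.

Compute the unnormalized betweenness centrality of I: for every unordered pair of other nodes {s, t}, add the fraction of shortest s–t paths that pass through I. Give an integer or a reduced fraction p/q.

37/6

Pairs whose geodesics pass through I — C–D: 1; C–F: 1; C–H: 2/3; C–K: 1/2; C–E: 1; C–J: 1; G–J: 1.
All other pairs contribute 0.
Summing the contributions gives betweenness(I) = 37/6.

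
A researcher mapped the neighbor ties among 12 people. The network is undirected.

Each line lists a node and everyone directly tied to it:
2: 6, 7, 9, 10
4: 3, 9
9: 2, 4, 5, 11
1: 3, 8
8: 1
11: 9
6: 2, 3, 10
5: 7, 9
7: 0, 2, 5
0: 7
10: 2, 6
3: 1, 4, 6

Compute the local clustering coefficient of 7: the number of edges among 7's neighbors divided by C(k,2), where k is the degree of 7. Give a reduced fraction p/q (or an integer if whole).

0

7's neighbors: 0, 2, and 5 (k = 3).
Possible neighbor pairs: C(3,2) = 3. Edges among them: none → e = 0.
Clustering(7) = 0/3 = 0.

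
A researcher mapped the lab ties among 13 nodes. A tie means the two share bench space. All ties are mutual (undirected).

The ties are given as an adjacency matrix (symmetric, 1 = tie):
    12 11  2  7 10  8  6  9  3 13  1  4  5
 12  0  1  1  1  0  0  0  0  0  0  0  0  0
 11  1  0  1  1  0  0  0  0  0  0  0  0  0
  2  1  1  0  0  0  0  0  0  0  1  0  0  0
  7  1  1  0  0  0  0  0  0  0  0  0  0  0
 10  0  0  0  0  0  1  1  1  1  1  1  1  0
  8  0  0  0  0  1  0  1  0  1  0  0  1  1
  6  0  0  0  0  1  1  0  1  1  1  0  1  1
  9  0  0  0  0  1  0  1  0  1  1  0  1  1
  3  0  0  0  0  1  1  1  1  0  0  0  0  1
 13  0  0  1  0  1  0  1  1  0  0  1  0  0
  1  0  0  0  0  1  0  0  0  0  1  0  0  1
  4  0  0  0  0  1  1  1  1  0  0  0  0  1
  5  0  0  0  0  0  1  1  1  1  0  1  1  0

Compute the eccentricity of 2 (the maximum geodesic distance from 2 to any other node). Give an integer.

Distances from 2: 1:2, 3:3, 4:3, 5:3, 6:2, 7:2, 8:3, 9:2, 10:2, 11:1, 12:1, 13:1.
The largest is 3 (to 8, 3, 4, and 5), so the eccentricity of 2 is 3.

3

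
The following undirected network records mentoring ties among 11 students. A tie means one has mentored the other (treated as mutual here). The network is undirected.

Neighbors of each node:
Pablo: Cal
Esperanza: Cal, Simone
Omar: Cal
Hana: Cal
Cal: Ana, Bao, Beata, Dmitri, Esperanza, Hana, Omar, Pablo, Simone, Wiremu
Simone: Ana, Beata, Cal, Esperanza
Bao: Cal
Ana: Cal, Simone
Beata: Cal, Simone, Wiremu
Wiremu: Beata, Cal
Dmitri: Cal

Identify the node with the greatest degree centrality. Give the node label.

Degrees — Ana:2, Bao:1, Beata:3, Cal:10, Dmitri:1, Esperanza:2, Hana:1, Omar:1, Pablo:1, Simone:4, Wiremu:2.
The maximum is 10, attained only by Cal.

Cal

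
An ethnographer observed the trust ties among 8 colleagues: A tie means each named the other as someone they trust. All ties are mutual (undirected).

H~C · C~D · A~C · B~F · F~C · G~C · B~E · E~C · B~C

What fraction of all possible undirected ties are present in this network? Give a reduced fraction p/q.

There are 9 edges and 8 nodes, so the maximum possible is C(8,2) = 28.
Density = 9/28.

9/28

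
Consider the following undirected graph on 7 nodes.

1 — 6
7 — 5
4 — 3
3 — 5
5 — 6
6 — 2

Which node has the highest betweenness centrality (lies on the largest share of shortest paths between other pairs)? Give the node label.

5

Unnormalized betweenness of each node: 1:0, 2:0, 3:5, 4:0, 5:11, 6:9, 7:0.
5 has the largest value, 11, making it the main broker — the node through which the most shortest paths run.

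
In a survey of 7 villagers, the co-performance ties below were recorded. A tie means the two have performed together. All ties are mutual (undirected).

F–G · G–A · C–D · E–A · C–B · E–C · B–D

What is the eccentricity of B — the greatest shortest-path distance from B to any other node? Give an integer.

Distances from B: A:3, C:1, D:1, E:2, F:5, G:4.
The largest is 5 (to F), so the eccentricity of B is 5.

5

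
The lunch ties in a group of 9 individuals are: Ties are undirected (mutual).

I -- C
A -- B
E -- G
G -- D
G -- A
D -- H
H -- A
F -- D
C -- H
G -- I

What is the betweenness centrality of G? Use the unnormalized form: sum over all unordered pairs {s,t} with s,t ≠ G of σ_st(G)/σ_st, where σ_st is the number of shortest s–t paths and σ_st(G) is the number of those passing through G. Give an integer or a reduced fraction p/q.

13

Pairs whose geodesics pass through G — I–A: 1; I–F: 1; I–B: 1; I–E: 1; I–D: 1; A–F: 1/2; A–E: 1; A–D: 1/2; F–B: 1/2; F–E: 1; H–E: 2/2; B–E: 1; B–D: 1/2; E–D: 1 … (+1 more pairs).
All other pairs contribute 0.
Summing the contributions gives betweenness(G) = 13.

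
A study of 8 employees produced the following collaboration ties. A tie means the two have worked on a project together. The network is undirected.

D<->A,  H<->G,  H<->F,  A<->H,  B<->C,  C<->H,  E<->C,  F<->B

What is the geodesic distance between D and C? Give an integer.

One shortest route is D – A – H – C, which uses 3 edges, and at distance 2 from D we only reach {H}, which does not include C. So d(D,C) = 3.

3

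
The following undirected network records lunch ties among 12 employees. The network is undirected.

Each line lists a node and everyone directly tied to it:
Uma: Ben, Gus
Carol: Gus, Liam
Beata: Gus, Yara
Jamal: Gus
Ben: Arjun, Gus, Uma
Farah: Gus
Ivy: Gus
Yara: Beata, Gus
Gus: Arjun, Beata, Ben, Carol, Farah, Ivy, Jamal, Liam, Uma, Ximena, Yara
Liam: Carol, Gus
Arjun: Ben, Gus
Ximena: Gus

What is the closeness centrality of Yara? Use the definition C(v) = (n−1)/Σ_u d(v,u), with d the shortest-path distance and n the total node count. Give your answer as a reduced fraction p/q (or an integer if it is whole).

11/20

Distances from Yara: Arjun:2, Beata:1, Ben:2, Carol:2, Farah:2, Gus:1, Ivy:2, Jamal:2, Liam:2, Uma:2, Ximena:2. Sum = 20.
n = 12, so closeness = 11/20.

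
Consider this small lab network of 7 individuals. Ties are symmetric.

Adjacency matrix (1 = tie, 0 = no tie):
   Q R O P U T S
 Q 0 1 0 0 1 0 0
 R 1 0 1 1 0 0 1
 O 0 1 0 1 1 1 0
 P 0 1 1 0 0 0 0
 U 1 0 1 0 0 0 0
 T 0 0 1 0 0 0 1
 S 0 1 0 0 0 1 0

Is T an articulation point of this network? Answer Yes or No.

No

Even without T, every remaining node can still reach every other (the residual graph is connected), so T is not a cut vertex.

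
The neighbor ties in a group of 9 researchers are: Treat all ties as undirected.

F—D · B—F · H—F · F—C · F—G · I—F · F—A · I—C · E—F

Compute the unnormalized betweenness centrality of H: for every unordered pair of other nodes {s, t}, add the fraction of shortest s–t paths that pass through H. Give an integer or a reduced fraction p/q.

No shortest path between any pair of other nodes passes through H.
Summing the contributions gives betweenness(H) = 0.

0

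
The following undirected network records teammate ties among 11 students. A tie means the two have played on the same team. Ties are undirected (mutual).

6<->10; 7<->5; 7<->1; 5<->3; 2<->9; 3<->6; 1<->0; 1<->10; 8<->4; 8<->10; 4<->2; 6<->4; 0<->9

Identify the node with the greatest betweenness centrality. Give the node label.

1

Unnormalized betweenness of each node: 0:6, 1:14, 2:5, 3:5, 4:28/3, 5:17/6, 6:34/3, 7:29/6, 8:11/6, 9:4, 10:59/6.
1 has the largest value, 14, making it the main broker — the node through which the most shortest paths run.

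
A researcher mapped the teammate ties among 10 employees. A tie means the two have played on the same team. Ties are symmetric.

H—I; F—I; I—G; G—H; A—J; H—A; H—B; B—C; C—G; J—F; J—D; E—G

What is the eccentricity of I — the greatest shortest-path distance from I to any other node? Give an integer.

3

Distances from I: A:2, B:2, C:2, D:3, E:2, F:1, G:1, H:1, J:2.
The largest is 3 (to D), so the eccentricity of I is 3.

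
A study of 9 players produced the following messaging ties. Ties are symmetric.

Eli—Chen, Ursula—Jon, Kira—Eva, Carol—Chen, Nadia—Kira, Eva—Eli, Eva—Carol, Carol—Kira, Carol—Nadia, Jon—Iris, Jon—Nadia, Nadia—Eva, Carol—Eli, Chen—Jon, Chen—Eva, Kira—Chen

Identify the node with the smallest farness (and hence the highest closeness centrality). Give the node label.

Farness (sum of distances to all others) for each node — Carol:13, Chen:11, Eli:15, Eva:13, Iris:19, Jon:12, Kira:14, Nadia:12, Ursula:19.
The smallest farness is 11, for Chen, so Chen has the highest closeness.

Chen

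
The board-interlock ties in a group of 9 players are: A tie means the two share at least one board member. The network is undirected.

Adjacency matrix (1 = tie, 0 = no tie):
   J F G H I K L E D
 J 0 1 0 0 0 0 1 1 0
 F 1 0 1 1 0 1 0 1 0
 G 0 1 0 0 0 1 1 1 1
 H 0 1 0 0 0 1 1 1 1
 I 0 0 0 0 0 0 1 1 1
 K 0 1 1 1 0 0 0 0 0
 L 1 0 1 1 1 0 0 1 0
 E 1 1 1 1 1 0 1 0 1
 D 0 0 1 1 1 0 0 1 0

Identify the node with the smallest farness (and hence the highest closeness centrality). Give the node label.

Farness (sum of distances to all others) for each node — D:12, E:9, F:11, G:11, H:11, I:14, J:13, K:14, L:11.
The smallest farness is 9, for E, so E has the highest closeness.

E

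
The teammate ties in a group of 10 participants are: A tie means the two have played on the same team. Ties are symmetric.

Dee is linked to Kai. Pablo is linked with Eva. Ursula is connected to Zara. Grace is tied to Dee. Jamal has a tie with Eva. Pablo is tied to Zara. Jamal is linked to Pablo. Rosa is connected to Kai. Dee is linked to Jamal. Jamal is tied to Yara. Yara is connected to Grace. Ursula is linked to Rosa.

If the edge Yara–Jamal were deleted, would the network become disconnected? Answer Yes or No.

Even without that edge, Yara still reaches Jamal via Yara – Grace – Dee – Jamal, so the network stays connected. Not a bridge.

No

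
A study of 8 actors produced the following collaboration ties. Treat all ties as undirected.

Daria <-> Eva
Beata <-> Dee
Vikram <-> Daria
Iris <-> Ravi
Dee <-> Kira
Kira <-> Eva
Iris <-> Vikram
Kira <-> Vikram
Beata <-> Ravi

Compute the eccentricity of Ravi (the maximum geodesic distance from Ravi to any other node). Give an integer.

Distances from Ravi: Beata:1, Daria:3, Dee:2, Eva:4, Iris:1, Kira:3, Vikram:2.
The largest is 4 (to Eva), so the eccentricity of Ravi is 4.

4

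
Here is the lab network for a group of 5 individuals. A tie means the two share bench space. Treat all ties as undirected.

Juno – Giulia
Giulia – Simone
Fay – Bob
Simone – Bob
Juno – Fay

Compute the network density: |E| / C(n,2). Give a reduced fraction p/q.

There are 5 edges and 5 nodes, so the maximum possible is C(5,2) = 10.
Density = 5/10 = 1/2.

1/2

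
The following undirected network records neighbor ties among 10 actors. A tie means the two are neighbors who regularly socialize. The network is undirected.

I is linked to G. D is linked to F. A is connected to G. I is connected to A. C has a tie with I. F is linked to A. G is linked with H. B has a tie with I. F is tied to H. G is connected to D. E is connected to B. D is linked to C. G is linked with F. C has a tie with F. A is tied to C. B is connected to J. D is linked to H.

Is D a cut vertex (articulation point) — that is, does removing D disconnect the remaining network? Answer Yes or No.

No

Even without D, every remaining node can still reach every other (the residual graph is connected), so D is not a cut vertex.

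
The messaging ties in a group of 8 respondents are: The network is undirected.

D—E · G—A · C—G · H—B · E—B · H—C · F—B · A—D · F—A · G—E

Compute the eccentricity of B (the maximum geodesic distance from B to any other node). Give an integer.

2

Distances from B: A:2, C:2, D:2, E:1, F:1, G:2, H:1.
The largest is 2 (to D, G, C, and A), so the eccentricity of B is 2.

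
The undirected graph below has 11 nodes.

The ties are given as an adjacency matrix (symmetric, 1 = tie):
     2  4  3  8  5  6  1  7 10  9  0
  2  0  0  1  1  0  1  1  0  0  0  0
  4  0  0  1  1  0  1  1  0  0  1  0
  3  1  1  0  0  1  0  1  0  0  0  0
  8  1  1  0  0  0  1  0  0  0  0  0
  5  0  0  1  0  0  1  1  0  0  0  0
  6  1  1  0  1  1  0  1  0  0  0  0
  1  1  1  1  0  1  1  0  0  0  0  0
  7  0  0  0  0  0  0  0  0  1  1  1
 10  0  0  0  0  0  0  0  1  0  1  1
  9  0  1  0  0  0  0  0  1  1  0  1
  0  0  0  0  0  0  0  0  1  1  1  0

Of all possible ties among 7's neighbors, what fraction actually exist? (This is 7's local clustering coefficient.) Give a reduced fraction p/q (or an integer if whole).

7's neighbors: 0, 9, and 10 (k = 3).
Possible neighbor pairs: C(3,2) = 3. Edges among them: 0–9, 0–10, 9–10 → e = 3.
Clustering(7) = 3/3 = 1.

1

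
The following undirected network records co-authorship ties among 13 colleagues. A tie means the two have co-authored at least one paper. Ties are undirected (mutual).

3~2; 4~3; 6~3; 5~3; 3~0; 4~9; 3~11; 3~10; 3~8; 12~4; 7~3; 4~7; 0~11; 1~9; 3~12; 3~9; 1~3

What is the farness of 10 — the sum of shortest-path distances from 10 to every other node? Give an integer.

23

Distances from 10: 0:2, 1:2, 2:2, 3:1, 4:2, 5:2, 6:2, 7:2, 8:2, 9:2, 11:2, 12:2.
Sum = 2 + 2 + 2 + 1 + 2 + 2 + 2 + 2 + 2 + 2 + 2 + 2 = 23.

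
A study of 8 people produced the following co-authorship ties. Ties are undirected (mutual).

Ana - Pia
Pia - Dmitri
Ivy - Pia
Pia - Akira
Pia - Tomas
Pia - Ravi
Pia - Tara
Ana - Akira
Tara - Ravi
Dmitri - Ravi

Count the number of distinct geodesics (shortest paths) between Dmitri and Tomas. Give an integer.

The shortest distance is 2, and the only length-2 path is Dmitri–Pia–Tomas. So there is exactly 1 shortest path.

1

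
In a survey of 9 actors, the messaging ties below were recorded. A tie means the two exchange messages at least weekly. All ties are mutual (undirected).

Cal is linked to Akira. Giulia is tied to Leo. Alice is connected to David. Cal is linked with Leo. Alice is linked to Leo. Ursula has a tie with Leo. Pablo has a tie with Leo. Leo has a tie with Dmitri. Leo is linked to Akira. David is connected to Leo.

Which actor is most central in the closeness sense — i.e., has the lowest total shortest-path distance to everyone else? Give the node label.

Leo

Farness (sum of distances to all others) for each node — Akira:14, Alice:14, Cal:14, David:14, Dmitri:15, Giulia:15, Leo:8, Pablo:15, Ursula:15.
The smallest farness is 8, for Leo, so Leo has the highest closeness.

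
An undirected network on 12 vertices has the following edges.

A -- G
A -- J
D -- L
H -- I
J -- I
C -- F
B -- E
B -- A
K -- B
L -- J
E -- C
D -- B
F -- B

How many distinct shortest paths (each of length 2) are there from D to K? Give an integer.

The shortest distance is 2, and the only length-2 path is D–B–K. So there is exactly 1 shortest path.

1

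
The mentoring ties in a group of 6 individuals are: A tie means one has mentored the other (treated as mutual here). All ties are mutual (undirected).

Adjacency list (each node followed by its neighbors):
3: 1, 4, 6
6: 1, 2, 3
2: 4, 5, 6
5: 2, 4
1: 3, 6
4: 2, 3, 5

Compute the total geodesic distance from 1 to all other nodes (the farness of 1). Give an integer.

9

Distances from 1: 2:2, 3:1, 4:2, 5:3, 6:1.
Sum = 2 + 1 + 2 + 3 + 1 = 9.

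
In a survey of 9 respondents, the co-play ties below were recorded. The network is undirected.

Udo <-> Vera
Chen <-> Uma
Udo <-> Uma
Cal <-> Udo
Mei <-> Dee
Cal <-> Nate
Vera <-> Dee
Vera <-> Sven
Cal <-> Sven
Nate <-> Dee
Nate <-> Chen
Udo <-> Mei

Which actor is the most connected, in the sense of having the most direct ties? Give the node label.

Udo

Degrees — Cal:3, Chen:2, Dee:3, Mei:2, Nate:3, Sven:2, Udo:4, Uma:2, Vera:3.
The maximum is 4, attained only by Udo.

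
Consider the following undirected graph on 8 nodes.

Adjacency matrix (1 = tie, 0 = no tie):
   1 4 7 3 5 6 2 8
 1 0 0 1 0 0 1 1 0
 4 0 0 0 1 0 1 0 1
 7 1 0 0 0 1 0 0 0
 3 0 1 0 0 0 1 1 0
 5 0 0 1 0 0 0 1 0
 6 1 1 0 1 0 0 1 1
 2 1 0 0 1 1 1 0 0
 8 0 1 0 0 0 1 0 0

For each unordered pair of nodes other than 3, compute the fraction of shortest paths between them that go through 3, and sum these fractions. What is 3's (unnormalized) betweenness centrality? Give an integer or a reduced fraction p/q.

Pairs whose geodesics pass through 3 — 4–5: 1/2; 4–2: 1/2.
All other pairs contribute 0.
Summing the contributions gives betweenness(3) = 1.

1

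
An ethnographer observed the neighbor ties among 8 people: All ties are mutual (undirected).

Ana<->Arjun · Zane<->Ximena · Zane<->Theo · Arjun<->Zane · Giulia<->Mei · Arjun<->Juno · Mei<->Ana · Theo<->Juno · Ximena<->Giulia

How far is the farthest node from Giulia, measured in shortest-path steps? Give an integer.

Distances from Giulia: Ana:2, Arjun:3, Juno:4, Mei:1, Theo:3, Ximena:1, Zane:2.
The largest is 4 (to Juno), so the eccentricity of Giulia is 4.

4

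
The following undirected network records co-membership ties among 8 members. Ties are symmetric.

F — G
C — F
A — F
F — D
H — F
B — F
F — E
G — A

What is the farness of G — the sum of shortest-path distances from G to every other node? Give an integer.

Distances from G: A:1, B:2, C:2, D:2, E:2, F:1, H:2.
Sum = 1 + 2 + 2 + 2 + 2 + 1 + 2 = 12.

12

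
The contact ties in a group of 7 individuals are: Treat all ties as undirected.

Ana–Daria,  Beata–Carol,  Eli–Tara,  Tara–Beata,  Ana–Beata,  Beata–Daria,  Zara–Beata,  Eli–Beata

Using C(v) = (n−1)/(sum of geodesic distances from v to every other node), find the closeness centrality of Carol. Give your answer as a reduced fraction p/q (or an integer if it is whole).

Distances from Carol: Ana:2, Beata:1, Daria:2, Eli:2, Tara:2, Zara:2. Sum = 11.
n = 7, so closeness = 6/11.

6/11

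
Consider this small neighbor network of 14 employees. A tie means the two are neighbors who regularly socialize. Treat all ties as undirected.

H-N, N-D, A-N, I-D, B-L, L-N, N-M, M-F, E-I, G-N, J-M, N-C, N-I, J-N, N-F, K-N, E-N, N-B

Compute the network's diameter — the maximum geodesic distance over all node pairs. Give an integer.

2

Eccentricity of each node (its greatest distance to any other): A:2, B:2, C:2, D:2, E:2, F:2, G:2, H:2, I:2, J:2, K:2, L:2, M:2, N:1.
The maximum eccentricity is 2, realized for instance by the pair M–E via M – N – E. So the diameter is 2.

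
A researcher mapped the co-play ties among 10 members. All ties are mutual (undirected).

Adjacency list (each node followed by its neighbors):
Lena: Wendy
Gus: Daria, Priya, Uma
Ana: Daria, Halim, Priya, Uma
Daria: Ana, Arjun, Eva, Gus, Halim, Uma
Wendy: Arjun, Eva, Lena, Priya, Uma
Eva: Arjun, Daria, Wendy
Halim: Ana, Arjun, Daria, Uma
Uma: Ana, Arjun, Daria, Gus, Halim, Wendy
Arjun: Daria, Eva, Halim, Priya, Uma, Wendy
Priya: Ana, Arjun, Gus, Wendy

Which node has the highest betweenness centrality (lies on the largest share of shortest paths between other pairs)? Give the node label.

Unnormalized betweenness of each node: Ana:13/12, Arjun:49/12, Daria:17/4, Eva:2/3, Gus:7/12, Halim:1/4, Lena:0, Priya:35/12, Uma:61/12, Wendy:109/12.
Wendy has the largest value, 109/12, making it the main broker — the node through which the most shortest paths run.

Wendy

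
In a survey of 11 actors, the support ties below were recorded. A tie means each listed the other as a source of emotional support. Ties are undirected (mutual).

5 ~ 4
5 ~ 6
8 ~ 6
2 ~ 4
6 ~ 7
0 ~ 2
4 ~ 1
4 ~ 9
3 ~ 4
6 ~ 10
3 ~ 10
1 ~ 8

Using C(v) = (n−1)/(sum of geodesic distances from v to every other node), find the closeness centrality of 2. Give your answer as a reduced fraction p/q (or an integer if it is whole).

10/23

Distances from 2: 0:1, 1:2, 3:2, 4:1, 5:2, 6:3, 7:4, 8:3, 9:2, 10:3. Sum = 23.
n = 11, so closeness = 10/23.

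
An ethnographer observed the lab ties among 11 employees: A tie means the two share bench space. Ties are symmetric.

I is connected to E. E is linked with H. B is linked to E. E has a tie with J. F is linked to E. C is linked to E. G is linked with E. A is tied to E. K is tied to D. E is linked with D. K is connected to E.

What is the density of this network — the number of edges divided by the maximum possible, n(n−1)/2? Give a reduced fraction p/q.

There are 11 edges and 11 nodes, so the maximum possible is C(11,2) = 55.
Density = 11/55 = 1/5.

1/5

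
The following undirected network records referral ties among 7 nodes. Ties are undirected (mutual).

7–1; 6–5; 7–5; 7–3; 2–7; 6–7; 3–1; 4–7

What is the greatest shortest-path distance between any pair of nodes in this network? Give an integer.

2

Eccentricity of each node (its greatest distance to any other): 1:2, 2:2, 3:2, 4:2, 5:2, 6:2, 7:1.
The maximum eccentricity is 2, realized for instance by the pair 5–1 via 5 – 7 – 1. So the diameter is 2.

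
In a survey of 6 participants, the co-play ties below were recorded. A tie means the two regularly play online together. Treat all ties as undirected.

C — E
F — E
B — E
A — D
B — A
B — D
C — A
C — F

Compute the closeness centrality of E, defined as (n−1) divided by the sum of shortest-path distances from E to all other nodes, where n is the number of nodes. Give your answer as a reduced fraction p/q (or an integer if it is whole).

Distances from E: A:2, B:1, C:1, D:2, F:1. Sum = 7.
n = 6, so closeness = 5/7.

5/7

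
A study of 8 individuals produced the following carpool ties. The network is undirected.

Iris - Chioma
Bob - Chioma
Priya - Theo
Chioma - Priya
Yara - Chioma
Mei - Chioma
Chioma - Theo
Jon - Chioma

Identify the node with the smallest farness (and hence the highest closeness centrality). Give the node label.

Chioma

Farness (sum of distances to all others) for each node — Bob:13, Chioma:7, Iris:13, Jon:13, Mei:13, Priya:12, Theo:12, Yara:13.
The smallest farness is 7, for Chioma, so Chioma has the highest closeness.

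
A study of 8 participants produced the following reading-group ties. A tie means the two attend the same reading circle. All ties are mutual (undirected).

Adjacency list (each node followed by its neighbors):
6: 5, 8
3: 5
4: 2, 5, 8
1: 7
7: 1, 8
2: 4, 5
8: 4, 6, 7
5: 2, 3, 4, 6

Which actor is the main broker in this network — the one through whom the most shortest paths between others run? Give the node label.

8

Unnormalized betweenness of each node: 1:0, 2:0, 3:0, 4:6, 5:15/2, 6:3, 7:6, 8:21/2.
8 has the largest value, 21/2, making it the main broker — the node through which the most shortest paths run.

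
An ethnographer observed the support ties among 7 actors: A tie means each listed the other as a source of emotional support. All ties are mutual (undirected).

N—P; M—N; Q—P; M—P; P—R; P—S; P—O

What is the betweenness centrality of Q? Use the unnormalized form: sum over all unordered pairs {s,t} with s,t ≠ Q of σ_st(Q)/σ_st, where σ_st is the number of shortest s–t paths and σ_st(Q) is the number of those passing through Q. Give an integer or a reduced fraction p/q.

0

No shortest path between any pair of other nodes passes through Q.
Summing the contributions gives betweenness(Q) = 0.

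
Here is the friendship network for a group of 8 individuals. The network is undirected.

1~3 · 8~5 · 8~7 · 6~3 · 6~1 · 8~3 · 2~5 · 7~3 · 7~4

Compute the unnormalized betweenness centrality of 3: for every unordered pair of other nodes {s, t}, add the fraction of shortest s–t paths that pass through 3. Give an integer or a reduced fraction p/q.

Pairs whose geodesics pass through 3 — 7–1: 1; 7–6: 1; 1–8: 1; 1–5: 1; 1–4: 1; 1–2: 1; 8–6: 1; 5–6: 1; 6–4: 1; 6–2: 1.
All other pairs contribute 0.
Summing the contributions gives betweenness(3) = 10.

10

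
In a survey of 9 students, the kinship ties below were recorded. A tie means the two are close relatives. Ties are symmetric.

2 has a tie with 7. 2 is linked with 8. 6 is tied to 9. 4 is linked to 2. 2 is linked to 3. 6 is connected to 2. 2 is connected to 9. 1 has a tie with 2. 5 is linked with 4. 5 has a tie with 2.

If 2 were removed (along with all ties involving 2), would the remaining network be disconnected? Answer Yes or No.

Yes

Removing 2 leaves {4 and 5} with no path to {1}, so the network splits into 6 components. 2 is a cut vertex.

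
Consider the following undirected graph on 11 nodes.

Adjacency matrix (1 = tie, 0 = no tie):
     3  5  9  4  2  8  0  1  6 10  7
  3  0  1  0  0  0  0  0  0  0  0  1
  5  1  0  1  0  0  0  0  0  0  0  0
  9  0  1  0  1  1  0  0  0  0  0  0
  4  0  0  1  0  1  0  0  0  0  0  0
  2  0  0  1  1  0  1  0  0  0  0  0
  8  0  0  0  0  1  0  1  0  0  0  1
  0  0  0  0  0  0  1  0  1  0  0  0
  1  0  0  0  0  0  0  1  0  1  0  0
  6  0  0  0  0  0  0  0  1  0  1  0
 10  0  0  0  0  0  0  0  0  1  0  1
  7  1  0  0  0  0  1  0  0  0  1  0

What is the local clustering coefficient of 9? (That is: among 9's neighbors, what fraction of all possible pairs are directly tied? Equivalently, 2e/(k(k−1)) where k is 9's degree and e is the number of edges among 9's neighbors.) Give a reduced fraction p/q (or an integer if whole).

9's neighbors: 2, 4, and 5 (k = 3).
Possible neighbor pairs: C(3,2) = 3. Edges among them: 2–4 → e = 1.
Clustering(9) = 1/3.

1/3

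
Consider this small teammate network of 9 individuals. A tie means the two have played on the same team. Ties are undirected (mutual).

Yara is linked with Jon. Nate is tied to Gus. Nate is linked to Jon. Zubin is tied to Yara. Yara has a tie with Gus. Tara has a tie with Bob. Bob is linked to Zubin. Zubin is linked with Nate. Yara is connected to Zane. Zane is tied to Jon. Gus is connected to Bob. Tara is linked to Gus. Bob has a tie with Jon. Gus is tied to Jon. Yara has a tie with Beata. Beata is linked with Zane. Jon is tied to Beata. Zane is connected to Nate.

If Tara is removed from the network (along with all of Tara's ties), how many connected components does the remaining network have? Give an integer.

Tara's neighbors (Bob and Gus) remain reachable from one another through other ties, so the rest of the network stays in one piece.

1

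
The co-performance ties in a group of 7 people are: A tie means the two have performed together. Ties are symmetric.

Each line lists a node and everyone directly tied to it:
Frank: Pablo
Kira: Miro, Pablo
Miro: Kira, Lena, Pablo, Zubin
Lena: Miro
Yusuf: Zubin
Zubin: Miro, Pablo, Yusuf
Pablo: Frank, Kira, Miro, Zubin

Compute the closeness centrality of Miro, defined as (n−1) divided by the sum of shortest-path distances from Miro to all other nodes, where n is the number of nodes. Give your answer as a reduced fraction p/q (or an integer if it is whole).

Distances from Miro: Frank:2, Kira:1, Lena:1, Pablo:1, Yusuf:2, Zubin:1. Sum = 8.
n = 7, so closeness = 6/8 = 3/4.

3/4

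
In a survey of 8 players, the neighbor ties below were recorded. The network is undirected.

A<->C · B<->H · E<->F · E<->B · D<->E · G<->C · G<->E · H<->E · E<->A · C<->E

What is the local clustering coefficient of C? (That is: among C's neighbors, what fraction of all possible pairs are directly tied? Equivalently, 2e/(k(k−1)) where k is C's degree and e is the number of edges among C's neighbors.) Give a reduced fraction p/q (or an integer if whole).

2/3

C's neighbors: A, E, and G (k = 3).
Possible neighbor pairs: C(3,2) = 3. Edges among them: A–E, E–G → e = 2.
Clustering(C) = 2/3.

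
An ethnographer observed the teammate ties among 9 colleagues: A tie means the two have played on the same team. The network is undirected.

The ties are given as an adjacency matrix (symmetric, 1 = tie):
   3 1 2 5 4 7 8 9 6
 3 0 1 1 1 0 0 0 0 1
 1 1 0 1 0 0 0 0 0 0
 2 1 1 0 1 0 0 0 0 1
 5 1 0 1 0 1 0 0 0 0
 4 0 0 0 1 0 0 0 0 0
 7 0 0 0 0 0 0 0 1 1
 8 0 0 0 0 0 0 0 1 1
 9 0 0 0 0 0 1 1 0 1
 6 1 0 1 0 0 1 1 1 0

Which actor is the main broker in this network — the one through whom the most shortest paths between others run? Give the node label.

6

Unnormalized betweenness of each node: 1:0, 2:7, 3:7, 4:0, 5:7, 6:31/2, 7:0, 8:0, 9:1/2.
6 has the largest value, 31/2, making it the main broker — the node through which the most shortest paths run.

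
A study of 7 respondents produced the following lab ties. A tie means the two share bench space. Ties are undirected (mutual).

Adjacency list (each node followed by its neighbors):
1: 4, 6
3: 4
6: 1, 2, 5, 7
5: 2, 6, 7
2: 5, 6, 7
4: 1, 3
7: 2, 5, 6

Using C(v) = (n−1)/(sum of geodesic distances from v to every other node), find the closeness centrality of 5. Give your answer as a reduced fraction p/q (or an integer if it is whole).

Distances from 5: 1:2, 2:1, 3:4, 4:3, 6:1, 7:1. Sum = 12.
n = 7, so closeness = 6/12 = 1/2.

1/2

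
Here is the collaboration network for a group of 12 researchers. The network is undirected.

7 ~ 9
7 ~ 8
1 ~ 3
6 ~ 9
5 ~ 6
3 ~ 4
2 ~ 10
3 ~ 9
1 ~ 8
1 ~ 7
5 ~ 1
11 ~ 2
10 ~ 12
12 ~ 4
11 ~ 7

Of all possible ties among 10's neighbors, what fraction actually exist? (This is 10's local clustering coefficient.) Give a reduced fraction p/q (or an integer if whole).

0

10's neighbors: 2 and 12 (k = 2).
Possible neighbor pairs: C(2,2) = 1. Edges among them: none → e = 0.
Clustering(10) = 0/1.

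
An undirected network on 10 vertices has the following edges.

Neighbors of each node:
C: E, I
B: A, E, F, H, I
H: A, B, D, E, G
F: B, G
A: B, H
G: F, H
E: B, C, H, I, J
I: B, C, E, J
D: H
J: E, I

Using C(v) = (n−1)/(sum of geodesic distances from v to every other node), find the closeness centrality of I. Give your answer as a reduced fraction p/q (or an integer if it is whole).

Distances from I: A:2, B:1, C:1, D:3, E:1, F:2, G:3, H:2, J:1. Sum = 16.
n = 10, so closeness = 9/16.

9/16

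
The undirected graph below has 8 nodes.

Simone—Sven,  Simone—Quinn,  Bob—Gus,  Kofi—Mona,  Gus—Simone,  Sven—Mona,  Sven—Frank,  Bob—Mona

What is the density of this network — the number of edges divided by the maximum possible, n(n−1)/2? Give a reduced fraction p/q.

2/7

There are 8 edges and 8 nodes, so the maximum possible is C(8,2) = 28.
Density = 8/28 = 2/7.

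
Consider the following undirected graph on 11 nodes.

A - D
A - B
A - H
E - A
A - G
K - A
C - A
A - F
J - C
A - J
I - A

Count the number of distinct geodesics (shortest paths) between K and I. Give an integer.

1

The shortest distance is 2, and the only length-2 path is K–A–I. So there is exactly 1 shortest path.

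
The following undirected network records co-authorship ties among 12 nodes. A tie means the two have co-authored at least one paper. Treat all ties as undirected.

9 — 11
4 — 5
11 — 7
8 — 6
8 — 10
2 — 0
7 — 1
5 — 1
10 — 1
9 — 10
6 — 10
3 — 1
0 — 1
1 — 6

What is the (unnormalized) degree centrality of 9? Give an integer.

2

9 is directly tied to 10 and 11. That is 2 neighbors, so the degree of 9 is 2.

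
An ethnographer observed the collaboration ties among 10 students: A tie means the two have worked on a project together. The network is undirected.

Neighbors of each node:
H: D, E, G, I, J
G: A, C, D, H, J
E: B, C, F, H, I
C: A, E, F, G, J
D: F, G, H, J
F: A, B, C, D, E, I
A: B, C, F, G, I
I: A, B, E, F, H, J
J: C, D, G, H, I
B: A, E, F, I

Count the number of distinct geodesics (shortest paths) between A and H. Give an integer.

2

The shortest distance is 2. The length-2 paths are: A–G–H; A–I–H.
That gives 2 distinct shortest paths.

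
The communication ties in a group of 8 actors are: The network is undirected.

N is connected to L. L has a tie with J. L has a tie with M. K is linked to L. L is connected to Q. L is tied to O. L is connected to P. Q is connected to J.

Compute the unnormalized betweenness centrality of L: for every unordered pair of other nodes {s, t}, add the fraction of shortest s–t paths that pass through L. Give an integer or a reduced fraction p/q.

20

Pairs whose geodesics pass through L — O–N: 1; O–Q: 1; O–J: 1; O–P: 1; O–M: 1; O–K: 1; N–Q: 1; N–J: 1; N–P: 1; N–M: 1; N–K: 1; Q–P: 1; Q–M: 1; Q–K: 1 … (+6 more pairs).
All other pairs contribute 0.
Summing the contributions gives betweenness(L) = 20.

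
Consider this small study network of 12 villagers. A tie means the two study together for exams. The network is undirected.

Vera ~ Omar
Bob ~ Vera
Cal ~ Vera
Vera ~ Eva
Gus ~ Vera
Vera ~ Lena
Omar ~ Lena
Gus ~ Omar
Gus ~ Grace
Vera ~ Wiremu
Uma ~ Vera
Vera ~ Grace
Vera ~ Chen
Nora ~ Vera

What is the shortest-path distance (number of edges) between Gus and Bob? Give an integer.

One shortest route is Gus – Vera – Bob, which uses 2 edges, and Gus and Bob are not directly tied, so nothing shorter exists. So d(Gus,Bob) = 2.

2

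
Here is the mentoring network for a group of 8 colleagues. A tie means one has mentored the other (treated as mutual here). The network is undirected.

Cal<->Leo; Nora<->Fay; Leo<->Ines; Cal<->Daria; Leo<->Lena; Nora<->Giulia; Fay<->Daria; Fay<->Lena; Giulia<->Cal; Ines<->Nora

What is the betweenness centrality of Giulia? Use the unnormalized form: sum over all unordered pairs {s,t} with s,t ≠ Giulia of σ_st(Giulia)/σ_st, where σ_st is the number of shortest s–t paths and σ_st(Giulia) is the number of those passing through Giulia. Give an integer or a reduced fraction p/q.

1

Pairs whose geodesics pass through Giulia — Nora–Cal: 1.
All other pairs contribute 0.
Summing the contributions gives betweenness(Giulia) = 1.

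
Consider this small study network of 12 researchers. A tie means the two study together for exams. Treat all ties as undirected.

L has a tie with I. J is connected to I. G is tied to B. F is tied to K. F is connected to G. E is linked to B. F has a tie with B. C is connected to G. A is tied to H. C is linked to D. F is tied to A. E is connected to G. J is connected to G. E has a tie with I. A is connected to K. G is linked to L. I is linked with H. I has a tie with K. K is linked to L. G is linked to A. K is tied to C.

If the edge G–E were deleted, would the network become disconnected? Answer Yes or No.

No

Even without that edge, G still reaches E via G – B – E, so the network stays connected. Not a bridge.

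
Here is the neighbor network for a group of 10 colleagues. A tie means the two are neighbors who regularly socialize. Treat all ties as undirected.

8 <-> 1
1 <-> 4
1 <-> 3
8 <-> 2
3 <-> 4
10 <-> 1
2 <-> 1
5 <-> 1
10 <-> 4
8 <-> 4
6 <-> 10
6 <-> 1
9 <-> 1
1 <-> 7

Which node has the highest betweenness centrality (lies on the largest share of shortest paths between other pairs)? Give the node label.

1

Unnormalized betweenness of each node: 1:57/2, 2:0, 3:0, 4:3/2, 5:0, 6:0, 7:0, 8:1/2, 9:0, 10:1/2.
1 has the largest value, 57/2, making it the main broker — the node through which the most shortest paths run.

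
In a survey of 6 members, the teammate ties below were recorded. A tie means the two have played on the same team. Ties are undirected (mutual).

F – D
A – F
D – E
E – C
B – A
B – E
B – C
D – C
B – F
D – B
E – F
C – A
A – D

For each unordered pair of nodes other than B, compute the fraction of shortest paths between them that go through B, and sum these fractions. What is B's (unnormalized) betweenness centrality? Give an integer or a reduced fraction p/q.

1/2

Pairs whose geodesics pass through B — A–E: 1/4; F–C: 1/4.
All other pairs contribute 0.
Summing the contributions gives betweenness(B) = 1/2.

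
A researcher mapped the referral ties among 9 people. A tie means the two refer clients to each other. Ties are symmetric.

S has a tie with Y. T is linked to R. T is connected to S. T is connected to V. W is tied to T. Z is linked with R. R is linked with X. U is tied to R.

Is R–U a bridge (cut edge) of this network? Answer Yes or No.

Without the R–U edge there is no alternate route between R and U, so the network disconnects. It is a bridge.

Yes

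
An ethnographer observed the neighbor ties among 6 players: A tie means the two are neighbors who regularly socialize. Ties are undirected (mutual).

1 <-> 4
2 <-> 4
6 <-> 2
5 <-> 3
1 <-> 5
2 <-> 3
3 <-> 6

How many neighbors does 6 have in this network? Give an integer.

6 is directly tied to 2 and 3. That is 2 neighbors, so the degree of 6 is 2.

2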